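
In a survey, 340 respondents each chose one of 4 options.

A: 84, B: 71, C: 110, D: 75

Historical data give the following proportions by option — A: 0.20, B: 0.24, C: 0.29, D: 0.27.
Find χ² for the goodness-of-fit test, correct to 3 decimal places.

Expected counts E_i = n·p_i: 340×0.20 = 68, 340×0.24 = 81.6, 340×0.29 = 98.6, 340×0.27 = 91.8.
A: (84 − 68)²/68 = 256/68 = 3.7647
B: (71 − 81.6)²/81.6 = 112.36/81.6 = 1.3770
C: (110 − 98.6)²/98.6 = 129.96/98.6 = 1.3181
D: (75 − 91.8)²/91.8 = 282.24/91.8 = 3.0745
Sum = 9.534

9.534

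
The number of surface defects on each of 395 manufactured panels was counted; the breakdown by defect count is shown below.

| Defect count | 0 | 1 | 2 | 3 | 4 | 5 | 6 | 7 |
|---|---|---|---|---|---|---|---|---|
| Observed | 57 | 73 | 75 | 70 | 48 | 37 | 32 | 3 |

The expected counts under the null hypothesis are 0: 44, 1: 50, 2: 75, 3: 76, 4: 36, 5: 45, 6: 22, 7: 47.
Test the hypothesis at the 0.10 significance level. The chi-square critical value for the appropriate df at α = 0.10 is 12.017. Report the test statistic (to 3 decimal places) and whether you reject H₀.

66.054; reject

0: (57 − 44)²/44 = 169/44 = 3.8409
1: (73 − 50)²/50 = 529/50 = 10.5800
2: (75 − 75)²/75 = 0/75 = 0.0000
3: (70 − 76)²/76 = 36/76 = 0.4737
4: (48 − 36)²/36 = 144/36 = 4.0000
5: (37 − 45)²/45 = 64/45 = 1.4222
6: (32 − 22)²/22 = 100/22 = 4.5455
7: (3 − 47)²/47 = 1936/47 = 41.1915
Sum = 66.054
df = 7. Since 66.054 > 12.017, we reject H₀.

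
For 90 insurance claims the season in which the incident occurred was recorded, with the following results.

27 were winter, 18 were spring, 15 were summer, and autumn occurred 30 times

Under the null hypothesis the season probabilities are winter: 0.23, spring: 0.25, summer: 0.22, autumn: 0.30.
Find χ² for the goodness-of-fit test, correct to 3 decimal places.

Expected counts E_i = n·p_i: 90×0.23 = 20.7, 90×0.25 = 22.5, 90×0.22 = 19.8, 90×0.30 = 27.
χ² = (27−20.7)²/20.7 + (18−22.5)²/22.5 + (15−19.8)²/19.8 + (30−27)²/27
   = 1.9174 + 0.9000 + 1.1636 + 0.3333
Sum = 4.314

4.314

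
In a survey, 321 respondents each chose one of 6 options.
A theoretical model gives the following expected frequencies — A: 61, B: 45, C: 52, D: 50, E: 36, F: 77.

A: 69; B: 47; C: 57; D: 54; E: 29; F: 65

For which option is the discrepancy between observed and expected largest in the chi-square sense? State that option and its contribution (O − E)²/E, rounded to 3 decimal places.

A: (69 − 61)²/61 = 64/61 = 1.0492
B: (47 − 45)²/45 = 4/45 = 0.0889
C: (57 − 52)²/52 = 25/52 = 0.4808
D: (54 − 50)²/50 = 16/50 = 0.3200
E: (29 − 36)²/36 = 49/36 = 1.3611
F: (65 − 77)²/77 = 144/77 = 1.8701
The largest term is for F: 1.870.

F, 1.870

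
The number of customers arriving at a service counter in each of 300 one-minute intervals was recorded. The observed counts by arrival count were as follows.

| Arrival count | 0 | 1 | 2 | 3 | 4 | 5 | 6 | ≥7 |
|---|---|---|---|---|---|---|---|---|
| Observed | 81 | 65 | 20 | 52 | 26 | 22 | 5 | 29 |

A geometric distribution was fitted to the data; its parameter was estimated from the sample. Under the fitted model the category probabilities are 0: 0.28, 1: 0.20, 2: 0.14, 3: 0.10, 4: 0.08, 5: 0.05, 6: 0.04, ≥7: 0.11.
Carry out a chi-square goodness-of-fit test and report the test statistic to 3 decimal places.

36.182

Expected counts E_i = n·p_i: 300×0.28 = 84, 300×0.20 = 60, 300×0.14 = 42, 300×0.10 = 30, 300×0.08 = 24, 300×0.05 = 15, 300×0.04 = 12, 300×0.11 = 33.
χ² = (81−84)²/84 + (65−60)²/60 + (20−42)²/42 + (52−30)²/30 + (26−24)²/24 + (22−15)²/15 + (5−12)²/12 + (29−33)²/33
   = 0.1071 + 0.4167 + 11.5238 + 16.1333 + 0.1667 + 3.2667 + 4.0833 + 0.4848
Sum = 36.182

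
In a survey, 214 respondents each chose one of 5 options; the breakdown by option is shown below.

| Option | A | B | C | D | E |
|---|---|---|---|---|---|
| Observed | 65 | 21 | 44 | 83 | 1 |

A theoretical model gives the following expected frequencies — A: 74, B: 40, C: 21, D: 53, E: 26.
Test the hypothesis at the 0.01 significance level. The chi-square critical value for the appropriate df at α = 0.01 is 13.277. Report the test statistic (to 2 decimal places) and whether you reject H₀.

A: (65 − 74)²/74 = 81/74 = 1.095
B: (21 − 40)²/40 = 361/40 = 9.025
C: (44 − 21)²/21 = 529/21 = 25.190
D: (83 − 53)²/53 = 900/53 = 16.981
E: (1 − 26)²/26 = 625/26 = 24.038
Sum = 76.33
df = 4. Since 76.33 > 13.277, we reject H₀.

76.33; reject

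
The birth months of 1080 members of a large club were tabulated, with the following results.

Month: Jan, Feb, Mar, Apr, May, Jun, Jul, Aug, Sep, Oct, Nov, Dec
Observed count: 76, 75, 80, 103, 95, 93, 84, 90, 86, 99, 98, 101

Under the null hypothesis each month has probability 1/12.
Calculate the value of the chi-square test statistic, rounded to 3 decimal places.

Expected count for each of the 12 categories: 1080/12 = 90.
cat         O        E   (O−E)²/E
Jan        76       90     2.1778
Feb        75       90     2.5000
Mar        80       90     1.1111
Apr       103       90     1.8778
May        95       90     0.2778
Jun        93       90     0.1000
Jul        84       90     0.4000
Aug        90       90     0.0000
Sep        86       90     0.1778
Oct        99       90     0.9000
Nov        98       90     0.7111
Dec       101       90     1.3444
Sum = 11.578

11.578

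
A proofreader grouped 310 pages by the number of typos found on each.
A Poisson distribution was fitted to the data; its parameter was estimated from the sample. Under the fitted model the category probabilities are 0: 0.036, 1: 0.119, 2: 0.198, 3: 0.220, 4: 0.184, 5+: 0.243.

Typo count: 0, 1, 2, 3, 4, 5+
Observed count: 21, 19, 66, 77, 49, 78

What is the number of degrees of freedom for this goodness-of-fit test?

There are k = 6 categories and 1 parameter estimated from the data, so df = 6 − 1 − 1 = 4.

4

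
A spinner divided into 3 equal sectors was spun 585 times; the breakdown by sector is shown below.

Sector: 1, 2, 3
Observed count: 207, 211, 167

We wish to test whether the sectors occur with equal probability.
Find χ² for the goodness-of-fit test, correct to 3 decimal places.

Under H₀ each category has probability 1/3, so each expected count is 585/3 = 195.
cat         O        E   (O−E)²/E
1         207      195     0.7385
2         211      195     1.3128
3         167      195     4.0205
Sum = 6.072

6.072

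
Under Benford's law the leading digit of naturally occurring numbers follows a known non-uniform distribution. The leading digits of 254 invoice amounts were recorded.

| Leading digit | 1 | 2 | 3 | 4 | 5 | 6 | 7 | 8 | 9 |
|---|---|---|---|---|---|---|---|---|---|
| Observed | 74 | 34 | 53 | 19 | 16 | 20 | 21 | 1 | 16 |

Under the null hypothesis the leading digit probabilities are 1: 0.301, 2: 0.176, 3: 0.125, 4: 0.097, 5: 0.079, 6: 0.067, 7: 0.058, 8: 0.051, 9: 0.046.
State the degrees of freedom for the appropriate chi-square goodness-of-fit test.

There are k = 9 categories and no parameters were estimated from the data, so df = 9 − 1 = 8.

8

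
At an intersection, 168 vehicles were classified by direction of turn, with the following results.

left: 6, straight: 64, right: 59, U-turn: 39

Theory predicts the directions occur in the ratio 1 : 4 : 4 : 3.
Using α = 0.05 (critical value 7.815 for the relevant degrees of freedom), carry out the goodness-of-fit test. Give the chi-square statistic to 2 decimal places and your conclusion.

Ratio total = 12. Expected counts: 168×1/12 = 14, 168×4/12 = 56, 168×4/12 = 56, 168×3/12 = 42.
cat           O        E   (O−E)²/E
left          6       14      4.571
straight     64       56      1.143
right        59       56      0.161
U-turn       39       42      0.214
Sum = 6.09
df = 3. Since 6.09 < 7.815, we do not reject H₀.

6.09; do not reject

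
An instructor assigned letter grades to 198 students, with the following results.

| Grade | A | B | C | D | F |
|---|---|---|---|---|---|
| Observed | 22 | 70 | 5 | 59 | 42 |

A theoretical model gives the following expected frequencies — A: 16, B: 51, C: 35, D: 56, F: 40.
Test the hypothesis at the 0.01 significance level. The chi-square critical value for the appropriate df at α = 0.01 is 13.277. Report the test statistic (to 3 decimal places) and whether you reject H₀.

35.303; reject

χ² = (22−16)²/16 + (70−51)²/51 + (5−35)²/35 + (59−56)²/56 + (42−40)²/40
   = 2.2500 + 7.0784 + 25.7143 + 0.1607 + 0.1000
Sum = 35.303
df = 4. Since 35.303 > 13.277, we reject H₀.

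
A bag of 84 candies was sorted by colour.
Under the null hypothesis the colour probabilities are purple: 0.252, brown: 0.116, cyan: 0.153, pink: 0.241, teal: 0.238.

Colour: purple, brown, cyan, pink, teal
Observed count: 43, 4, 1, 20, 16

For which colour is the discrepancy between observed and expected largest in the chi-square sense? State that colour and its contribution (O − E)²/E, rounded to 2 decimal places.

Expected counts E_i = n·p_i: 84×0.252 = 21.168, 84×0.116 = 9.744, 84×0.153 = 12.852, 84×0.241 = 20.244, 84×0.238 = 19.992.
purple: (43 − 21.168)²/21.168 = 476.636224/21.168 = 22.517
brown: (4 − 9.744)²/9.744 = 32.993536/9.744 = 3.386
cyan: (1 − 12.852)²/12.852 = 140.469904/12.852 = 10.930
pink: (20 − 20.244)²/20.244 = 0.059536/20.244 = 0.003
teal: (16 − 19.992)²/19.992 = 15.936064/19.992 = 0.797
The largest term is for purple: 22.52.

purple, 22.52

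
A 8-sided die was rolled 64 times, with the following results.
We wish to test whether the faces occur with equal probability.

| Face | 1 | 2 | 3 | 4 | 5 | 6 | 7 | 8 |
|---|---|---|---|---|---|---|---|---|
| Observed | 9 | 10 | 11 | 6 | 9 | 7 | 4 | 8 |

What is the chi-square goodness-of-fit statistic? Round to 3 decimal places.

4.500

Under H₀ each category has probability 1/8, so each expected count is 64/8 = 8.
χ² = (9−8)²/8 + (10−8)²/8 + (11−8)²/8 + (6−8)²/8 + (9−8)²/8 + (7−8)²/8 + (4−8)²/8 + (8−8)²/8
   = 0.1250 + 0.5000 + 1.1250 + 0.5000 + 0.1250 + 0.1250 + 2.0000 + 0.0000
Sum = 4.500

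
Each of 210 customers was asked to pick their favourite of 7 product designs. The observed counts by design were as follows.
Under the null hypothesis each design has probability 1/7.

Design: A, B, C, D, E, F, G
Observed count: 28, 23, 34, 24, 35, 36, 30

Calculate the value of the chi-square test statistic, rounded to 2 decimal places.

5.53

Expected count for each of the 7 categories: 210/7 = 30.
χ² = (28−30)²/30 + (23−30)²/30 + (34−30)²/30 + (24−30)²/30 + (35−30)²/30 + (36−30)²/30 + (30−30)²/30
   = 0.133 + 1.633 + 0.533 + 1.200 + 0.833 + 1.200 + 0.000
Sum = 5.53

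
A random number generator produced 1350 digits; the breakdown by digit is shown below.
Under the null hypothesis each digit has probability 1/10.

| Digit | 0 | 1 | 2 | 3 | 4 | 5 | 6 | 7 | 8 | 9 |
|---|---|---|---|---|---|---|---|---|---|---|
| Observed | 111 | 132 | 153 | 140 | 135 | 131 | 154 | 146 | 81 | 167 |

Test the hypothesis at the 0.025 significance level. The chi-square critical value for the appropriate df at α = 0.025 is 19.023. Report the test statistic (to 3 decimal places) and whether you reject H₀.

Expected count for each of the 10 categories: 1350/10 = 135.
0: (111 − 135)²/135 = 576/135 = 4.2667
1: (132 − 135)²/135 = 9/135 = 0.0667
2: (153 − 135)²/135 = 324/135 = 2.4000
3: (140 − 135)²/135 = 25/135 = 0.1852
4: (135 − 135)²/135 = 0/135 = 0.0000
5: (131 − 135)²/135 = 16/135 = 0.1185
6: (154 − 135)²/135 = 361/135 = 2.6741
7: (146 − 135)²/135 = 121/135 = 0.8963
8: (81 − 135)²/135 = 2916/135 = 21.6000
9: (167 − 135)²/135 = 1024/135 = 7.5852
Sum = 39.793
df = 9. Since 39.793 > 19.023, we reject H₀.

39.793; reject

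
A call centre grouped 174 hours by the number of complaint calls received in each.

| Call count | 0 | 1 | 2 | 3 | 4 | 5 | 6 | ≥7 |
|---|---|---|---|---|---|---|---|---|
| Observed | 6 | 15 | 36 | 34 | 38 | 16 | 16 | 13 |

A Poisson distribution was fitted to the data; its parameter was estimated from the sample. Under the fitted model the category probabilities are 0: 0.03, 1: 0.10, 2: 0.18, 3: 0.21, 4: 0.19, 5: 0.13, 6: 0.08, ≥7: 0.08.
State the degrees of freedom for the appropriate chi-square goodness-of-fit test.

There are k = 8 categories and 1 parameter estimated from the data, so df = 8 − 1 − 1 = 6.

6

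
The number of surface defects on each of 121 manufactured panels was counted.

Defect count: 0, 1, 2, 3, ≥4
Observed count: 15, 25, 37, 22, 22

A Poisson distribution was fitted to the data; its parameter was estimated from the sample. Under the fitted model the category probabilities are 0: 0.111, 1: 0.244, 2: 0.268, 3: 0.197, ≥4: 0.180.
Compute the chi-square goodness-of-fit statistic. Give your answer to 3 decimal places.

Expected counts E_i = n·p_i: 121×0.111 = 13.431, 121×0.244 = 29.524, 121×0.268 = 32.428, 121×0.197 = 23.837, 121×0.180 = 21.78.
χ² = (15−13.431)²/13.431 + (25−29.524)²/29.524 + (37−32.428)²/32.428 + (22−23.837)²/23.837 + (22−21.78)²/21.78
   = 0.1833 + 0.6932 + 0.6446 + 0.1416 + 0.0022
Sum = 1.665

1.665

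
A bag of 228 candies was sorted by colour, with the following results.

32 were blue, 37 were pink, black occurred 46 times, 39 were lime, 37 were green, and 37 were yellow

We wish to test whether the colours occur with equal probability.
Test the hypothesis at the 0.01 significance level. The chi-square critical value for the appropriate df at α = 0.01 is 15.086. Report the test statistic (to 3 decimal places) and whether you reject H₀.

Expected count for each of the 6 categories: 228/6 = 38.
χ² = (32−38)²/38 + (37−38)²/38 + (46−38)²/38 + (39−38)²/38 + (37−38)²/38 + (37−38)²/38
   = 0.9474 + 0.0263 + 1.6842 + 0.0263 + 0.0263 + 0.0263
Sum = 2.737
df = 5. Since 2.737 < 15.086, we do not reject H₀.

2.737; do not reject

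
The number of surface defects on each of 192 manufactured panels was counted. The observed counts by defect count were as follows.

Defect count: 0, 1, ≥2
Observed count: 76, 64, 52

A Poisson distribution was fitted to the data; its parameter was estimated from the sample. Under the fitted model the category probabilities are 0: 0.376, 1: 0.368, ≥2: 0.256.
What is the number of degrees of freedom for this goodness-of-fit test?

There are k = 3 categories and 1 parameter estimated from the data, so df = 3 − 1 − 1 = 1.

1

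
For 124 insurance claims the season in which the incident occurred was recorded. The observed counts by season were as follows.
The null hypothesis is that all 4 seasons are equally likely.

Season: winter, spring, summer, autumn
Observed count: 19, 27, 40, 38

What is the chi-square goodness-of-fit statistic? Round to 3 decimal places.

Expected count for each of the 4 categories: 124/4 = 31.
χ² = (19−31)²/31 + (27−31)²/31 + (40−31)²/31 + (38−31)²/31
   = 4.6452 + 0.5161 + 2.6129 + 1.5806
Sum = 9.355

9.355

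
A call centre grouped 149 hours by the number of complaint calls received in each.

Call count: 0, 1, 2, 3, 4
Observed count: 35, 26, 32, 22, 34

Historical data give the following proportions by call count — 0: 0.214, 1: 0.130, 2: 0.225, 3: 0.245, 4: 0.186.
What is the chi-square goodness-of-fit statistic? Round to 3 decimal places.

Expected counts E_i = n·p_i: 149×0.214 = 31.886, 149×0.130 = 19.37, 149×0.225 = 33.525, 149×0.245 = 36.505, 149×0.186 = 27.714.
χ² = (35−31.886)²/31.886 + (26−19.37)²/19.37 + (32−33.525)²/33.525 + (22−36.505)²/36.505 + (34−27.714)²/27.714
   = 0.3041 + 2.2693 + 0.0694 + 5.7635 + 1.4258
Sum = 9.832

9.832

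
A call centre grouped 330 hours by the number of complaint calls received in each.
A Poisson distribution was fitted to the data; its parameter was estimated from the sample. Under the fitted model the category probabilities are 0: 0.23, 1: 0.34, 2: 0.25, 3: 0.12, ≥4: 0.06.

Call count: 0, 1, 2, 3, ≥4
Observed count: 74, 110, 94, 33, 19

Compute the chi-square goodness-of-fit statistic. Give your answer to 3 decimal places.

Expected counts E_i = n·p_i: 330×0.23 = 75.9, 330×0.34 = 112.2, 330×0.25 = 82.5, 330×0.12 = 39.6, 330×0.06 = 19.8.
cat         O        E   (O−E)²/E
0          74     75.9     0.0476
1         110    112.2     0.0431
2          94     82.5     1.6030
3          33     39.6     1.1000
≥4         19     19.8     0.0323
Sum = 2.826

2.826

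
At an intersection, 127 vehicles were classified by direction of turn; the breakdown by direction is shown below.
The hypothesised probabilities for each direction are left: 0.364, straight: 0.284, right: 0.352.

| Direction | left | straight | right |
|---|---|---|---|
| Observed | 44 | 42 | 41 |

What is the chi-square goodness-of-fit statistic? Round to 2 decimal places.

1.39

Expected counts E_i = n·p_i: 127×0.364 = 46.228, 127×0.284 = 36.068, 127×0.352 = 44.704.
χ² = (44−46.228)²/46.228 + (42−36.068)²/36.068 + (41−44.704)²/44.704
   = 0.107 + 0.976 + 0.307
Sum = 1.39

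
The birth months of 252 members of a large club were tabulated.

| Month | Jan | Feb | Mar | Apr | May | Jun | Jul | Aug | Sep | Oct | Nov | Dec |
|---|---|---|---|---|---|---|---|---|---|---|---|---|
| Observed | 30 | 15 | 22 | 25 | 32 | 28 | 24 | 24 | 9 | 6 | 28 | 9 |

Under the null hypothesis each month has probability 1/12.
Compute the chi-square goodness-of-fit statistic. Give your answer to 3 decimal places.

42.095

Under H₀ each category has probability 1/12, so each expected count is 252/12 = 21.
Jan: (30 − 21)²/21 = 81/21 = 3.8571
Feb: (15 − 21)²/21 = 36/21 = 1.7143
Mar: (22 − 21)²/21 = 1/21 = 0.0476
Apr: (25 − 21)²/21 = 16/21 = 0.7619
May: (32 − 21)²/21 = 121/21 = 5.7619
Jun: (28 − 21)²/21 = 49/21 = 2.3333
Jul: (24 − 21)²/21 = 9/21 = 0.4286
Aug: (24 − 21)²/21 = 9/21 = 0.4286
Sep: (9 − 21)²/21 = 144/21 = 6.8571
Oct: (6 − 21)²/21 = 225/21 = 10.7143
Nov: (28 − 21)²/21 = 49/21 = 2.3333
Dec: (9 − 21)²/21 = 144/21 = 6.8571
Sum = 42.095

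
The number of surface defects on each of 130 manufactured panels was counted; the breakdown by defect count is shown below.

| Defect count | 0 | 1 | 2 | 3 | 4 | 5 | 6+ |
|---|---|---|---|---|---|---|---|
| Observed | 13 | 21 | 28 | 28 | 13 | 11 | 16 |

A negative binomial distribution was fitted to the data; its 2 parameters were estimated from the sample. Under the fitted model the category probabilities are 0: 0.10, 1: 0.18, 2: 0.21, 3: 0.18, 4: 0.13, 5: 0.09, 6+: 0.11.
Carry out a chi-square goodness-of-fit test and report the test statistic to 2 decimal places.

2.31

Expected counts E_i = n·p_i: 130×0.10 = 13, 130×0.18 = 23.4, 130×0.21 = 27.3, 130×0.18 = 23.4, 130×0.13 = 16.9, 130×0.09 = 11.7, 130×0.11 = 14.3.
0: (13 − 13)²/13 = 0/13 = 0.000
1: (21 − 23.4)²/23.4 = 5.76/23.4 = 0.246
2: (28 − 27.3)²/27.3 = 0.49/27.3 = 0.018
3: (28 − 23.4)²/23.4 = 21.16/23.4 = 0.904
4: (13 − 16.9)²/16.9 = 15.21/16.9 = 0.900
5: (11 − 11.7)²/11.7 = 0.49/11.7 = 0.042
6+: (16 − 14.3)²/14.3 = 2.89/14.3 = 0.202
Sum = 2.31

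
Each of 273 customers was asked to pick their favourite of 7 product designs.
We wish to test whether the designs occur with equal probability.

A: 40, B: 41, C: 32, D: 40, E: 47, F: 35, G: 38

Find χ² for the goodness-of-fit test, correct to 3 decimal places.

Under H₀ each category has probability 1/7, so each expected count is 273/7 = 39.
χ² = (40−39)²/39 + (41−39)²/39 + (32−39)²/39 + (40−39)²/39 + (47−39)²/39 + (35−39)²/39 + (38−39)²/39
   = 0.0256 + 0.1026 + 1.2564 + 0.0256 + 1.6410 + 0.4103 + 0.0256
Sum = 3.487

3.487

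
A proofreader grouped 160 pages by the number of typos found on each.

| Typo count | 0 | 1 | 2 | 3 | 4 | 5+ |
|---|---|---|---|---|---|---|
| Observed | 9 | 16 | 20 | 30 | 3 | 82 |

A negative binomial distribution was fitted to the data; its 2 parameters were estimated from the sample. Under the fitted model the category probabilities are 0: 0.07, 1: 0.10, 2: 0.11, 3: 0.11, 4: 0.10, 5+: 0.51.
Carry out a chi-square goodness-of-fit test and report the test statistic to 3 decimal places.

20.060

Expected counts E_i = n·p_i: 160×0.07 = 11.2, 160×0.10 = 16, 160×0.11 = 17.6, 160×0.11 = 17.6, 160×0.10 = 16, 160×0.51 = 81.6.
0: (9 − 11.2)²/11.2 = 4.84/11.2 = 0.4321
1: (16 − 16)²/16 = 0/16 = 0.0000
2: (20 − 17.6)²/17.6 = 5.76/17.6 = 0.3273
3: (30 − 17.6)²/17.6 = 153.76/17.6 = 8.7364
4: (3 − 16)²/16 = 169/16 = 10.5625
5+: (82 − 81.6)²/81.6 = 0.16/81.6 = 0.0020
Sum = 20.060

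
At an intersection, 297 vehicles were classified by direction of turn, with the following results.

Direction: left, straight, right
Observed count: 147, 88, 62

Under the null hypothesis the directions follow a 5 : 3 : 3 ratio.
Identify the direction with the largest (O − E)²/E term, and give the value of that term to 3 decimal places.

Ratio total = 11. Expected counts: 297×5/11 = 135, 297×3/11 = 81, 297×3/11 = 81.
left: (147 − 135)²/135 = 144/135 = 1.0667
straight: (88 − 81)²/81 = 49/81 = 0.6049
right: (62 − 81)²/81 = 361/81 = 4.4568
The largest term is for right: 4.457.

right, 4.457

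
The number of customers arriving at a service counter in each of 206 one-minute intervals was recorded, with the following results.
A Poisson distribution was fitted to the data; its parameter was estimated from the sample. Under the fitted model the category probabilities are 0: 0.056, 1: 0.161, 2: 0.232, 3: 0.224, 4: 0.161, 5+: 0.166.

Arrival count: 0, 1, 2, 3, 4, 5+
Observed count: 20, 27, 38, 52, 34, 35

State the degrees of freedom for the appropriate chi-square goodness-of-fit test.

There are k = 6 categories and 1 parameter estimated from the data, so df = 6 − 1 − 1 = 4.

4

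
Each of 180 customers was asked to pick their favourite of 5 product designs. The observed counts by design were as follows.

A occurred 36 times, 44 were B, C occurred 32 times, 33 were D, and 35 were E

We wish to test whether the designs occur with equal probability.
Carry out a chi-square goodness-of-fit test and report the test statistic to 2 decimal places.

Under H₀ each category has probability 1/5, so each expected count is 180/5 = 36.
χ² = (36−36)²/36 + (44−36)²/36 + (32−36)²/36 + (33−36)²/36 + (35−36)²/36
   = 0.000 + 1.778 + 0.444 + 0.250 + 0.028
Sum = 2.50

2.50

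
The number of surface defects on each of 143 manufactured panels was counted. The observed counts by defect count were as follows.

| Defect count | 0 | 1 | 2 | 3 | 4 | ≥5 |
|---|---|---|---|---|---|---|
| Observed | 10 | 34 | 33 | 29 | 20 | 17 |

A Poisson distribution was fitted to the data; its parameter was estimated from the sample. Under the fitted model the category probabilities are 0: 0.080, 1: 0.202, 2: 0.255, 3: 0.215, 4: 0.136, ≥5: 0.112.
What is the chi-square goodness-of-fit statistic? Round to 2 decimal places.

1.59

Expected counts E_i = n·p_i: 143×0.080 = 11.44, 143×0.202 = 28.886, 143×0.255 = 36.465, 143×0.215 = 30.745, 143×0.136 = 19.448, 143×0.112 = 16.016.
cat         O        E   (O−E)²/E
0          10    11.44      0.181
1          34   28.886      0.905
2          33   36.465      0.329
3          29   30.745      0.099
4          20   19.448      0.016
≥5         17   16.016      0.060
Sum = 1.59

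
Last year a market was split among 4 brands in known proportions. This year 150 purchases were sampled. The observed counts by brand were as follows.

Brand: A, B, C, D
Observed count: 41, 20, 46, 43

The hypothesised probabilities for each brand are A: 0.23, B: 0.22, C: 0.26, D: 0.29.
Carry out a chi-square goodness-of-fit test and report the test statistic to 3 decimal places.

7.608

Expected counts E_i = n·p_i: 150×0.23 = 34.5, 150×0.22 = 33, 150×0.26 = 39, 150×0.29 = 43.5.
cat         O        E   (O−E)²/E
A          41     34.5     1.2246
B          20       33     5.1212
C          46       39     1.2564
D          43     43.5     0.0057
Sum = 7.608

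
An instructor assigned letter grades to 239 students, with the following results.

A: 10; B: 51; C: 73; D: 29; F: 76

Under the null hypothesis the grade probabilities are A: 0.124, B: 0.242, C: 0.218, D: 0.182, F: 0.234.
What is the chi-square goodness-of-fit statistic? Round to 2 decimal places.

Expected counts E_i = n·p_i: 239×0.124 = 29.636, 239×0.242 = 57.838, 239×0.218 = 52.102, 239×0.182 = 43.498, 239×0.234 = 55.926.
A: (10 − 29.636)²/29.636 = 385.572496/29.636 = 13.010
B: (51 − 57.838)²/57.838 = 46.758244/57.838 = 0.808
C: (73 − 52.102)²/52.102 = 436.726404/52.102 = 8.382
D: (29 − 43.498)²/43.498 = 210.192004/43.498 = 4.832
F: (76 − 55.926)²/55.926 = 402.965476/55.926 = 7.205
Sum = 34.24

34.24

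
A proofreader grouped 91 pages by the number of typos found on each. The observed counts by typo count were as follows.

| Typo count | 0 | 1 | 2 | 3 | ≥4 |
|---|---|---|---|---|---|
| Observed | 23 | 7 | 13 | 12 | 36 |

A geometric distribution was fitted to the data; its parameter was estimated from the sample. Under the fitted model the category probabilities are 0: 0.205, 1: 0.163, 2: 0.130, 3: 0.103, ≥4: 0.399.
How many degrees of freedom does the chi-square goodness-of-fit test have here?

3

There are k = 5 categories and 1 parameter estimated from the data, so df = 5 − 1 − 1 = 3.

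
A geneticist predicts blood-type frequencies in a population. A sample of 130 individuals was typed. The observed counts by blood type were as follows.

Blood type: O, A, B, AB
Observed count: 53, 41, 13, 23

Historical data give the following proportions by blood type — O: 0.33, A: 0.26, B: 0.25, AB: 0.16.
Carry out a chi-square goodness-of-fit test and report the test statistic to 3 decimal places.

Expected counts E_i = n·p_i: 130×0.33 = 42.9, 130×0.26 = 33.8, 130×0.25 = 32.5, 130×0.16 = 20.8.
cat         O        E   (O−E)²/E
O          53     42.9     2.3779
A          41     33.8     1.5337
B          13     32.5    11.7000
AB         23     20.8     0.2327
Sum = 15.844

15.844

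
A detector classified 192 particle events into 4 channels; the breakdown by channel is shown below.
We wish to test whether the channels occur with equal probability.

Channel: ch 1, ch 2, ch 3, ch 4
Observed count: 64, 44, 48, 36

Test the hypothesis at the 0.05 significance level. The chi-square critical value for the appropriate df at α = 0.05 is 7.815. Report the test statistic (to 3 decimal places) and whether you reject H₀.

Expected count for each of the 4 categories: 192/4 = 48.
ch 1: (64 − 48)²/48 = 256/48 = 5.3333
ch 2: (44 − 48)²/48 = 16/48 = 0.3333
ch 3: (48 − 48)²/48 = 0/48 = 0.0000
ch 4: (36 − 48)²/48 = 144/48 = 3.0000
Sum = 8.667
df = 3. Since 8.667 > 7.815, we reject H₀.

8.667; reject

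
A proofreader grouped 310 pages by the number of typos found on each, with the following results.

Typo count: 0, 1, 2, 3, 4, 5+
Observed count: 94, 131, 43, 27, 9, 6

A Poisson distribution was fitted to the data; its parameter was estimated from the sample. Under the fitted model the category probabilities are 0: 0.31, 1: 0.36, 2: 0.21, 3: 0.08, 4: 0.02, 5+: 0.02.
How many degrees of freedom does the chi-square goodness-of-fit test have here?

4

There are k = 6 categories and 1 parameter estimated from the data, so df = 6 − 1 − 1 = 4.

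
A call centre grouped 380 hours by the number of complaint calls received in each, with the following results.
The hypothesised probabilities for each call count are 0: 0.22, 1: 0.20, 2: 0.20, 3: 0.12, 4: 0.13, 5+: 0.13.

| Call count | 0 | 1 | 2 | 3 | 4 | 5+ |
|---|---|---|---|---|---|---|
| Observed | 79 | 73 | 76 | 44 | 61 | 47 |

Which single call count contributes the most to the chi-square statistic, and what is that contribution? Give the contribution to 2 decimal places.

Expected counts E_i = n·p_i: 380×0.22 = 83.6, 380×0.20 = 76, 380×0.20 = 76, 380×0.12 = 45.6, 380×0.13 = 49.4, 380×0.13 = 49.4.
χ² = (79−83.6)²/83.6 + (73−76)²/76 + (76−76)²/76 + (44−45.6)²/45.6 + (61−49.4)²/49.4 + (47−49.4)²/49.4
   = 0.253 + 0.118 + 0.000 + 0.056 + 2.724 + 0.117
The largest term is for 4: 2.72.

4, 2.72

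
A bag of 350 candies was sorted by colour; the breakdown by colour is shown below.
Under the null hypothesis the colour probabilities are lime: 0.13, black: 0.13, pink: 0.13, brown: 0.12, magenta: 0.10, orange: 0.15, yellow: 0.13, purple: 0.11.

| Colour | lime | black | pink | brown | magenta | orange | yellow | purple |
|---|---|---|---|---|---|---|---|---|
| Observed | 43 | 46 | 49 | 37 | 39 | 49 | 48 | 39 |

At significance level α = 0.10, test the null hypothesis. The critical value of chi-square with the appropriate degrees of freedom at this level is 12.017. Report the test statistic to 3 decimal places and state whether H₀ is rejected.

1.842; do not reject

Expected counts E_i = n·p_i: 350×0.13 = 45.5, 350×0.13 = 45.5, 350×0.13 = 45.5, 350×0.12 = 42, 350×0.10 = 35, 350×0.15 = 52.5, 350×0.13 = 45.5, 350×0.11 = 38.5.
lime: (43 − 45.5)²/45.5 = 6.25/45.5 = 0.1374
black: (46 − 45.5)²/45.5 = 0.25/45.5 = 0.0055
pink: (49 − 45.5)²/45.5 = 12.25/45.5 = 0.2692
brown: (37 − 42)²/42 = 25/42 = 0.5952
magenta: (39 − 35)²/35 = 16/35 = 0.4571
orange: (49 − 52.5)²/52.5 = 12.25/52.5 = 0.2333
yellow: (48 − 45.5)²/45.5 = 6.25/45.5 = 0.1374
purple: (39 − 38.5)²/38.5 = 0.25/38.5 = 0.0065
Sum = 1.842
df = 7. Since 1.842 < 12.017, we do not reject H₀.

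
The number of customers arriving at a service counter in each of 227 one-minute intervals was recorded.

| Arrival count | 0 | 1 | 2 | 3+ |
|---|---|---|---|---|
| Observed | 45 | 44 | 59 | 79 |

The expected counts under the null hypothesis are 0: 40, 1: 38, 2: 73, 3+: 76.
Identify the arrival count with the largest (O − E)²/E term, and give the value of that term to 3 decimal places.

χ² = (45−40)²/40 + (44−38)²/38 + (59−73)²/73 + (79−76)²/76
   = 0.6250 + 0.9474 + 2.6849 + 0.1184
The largest term is for 2: 2.685.

2, 2.685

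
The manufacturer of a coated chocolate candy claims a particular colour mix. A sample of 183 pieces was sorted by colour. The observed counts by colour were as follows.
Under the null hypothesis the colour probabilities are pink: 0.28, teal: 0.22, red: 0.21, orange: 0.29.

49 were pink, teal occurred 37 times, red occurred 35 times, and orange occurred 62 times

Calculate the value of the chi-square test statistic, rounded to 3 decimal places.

2.171

Expected counts E_i = n·p_i: 183×0.28 = 51.24, 183×0.22 = 40.26, 183×0.21 = 38.43, 183×0.29 = 53.07.
cat         O        E   (O−E)²/E
pink       49    51.24     0.0979
teal       37    40.26     0.2640
red        35    38.43     0.3061
orange     62    53.07     1.5026
Sum = 2.171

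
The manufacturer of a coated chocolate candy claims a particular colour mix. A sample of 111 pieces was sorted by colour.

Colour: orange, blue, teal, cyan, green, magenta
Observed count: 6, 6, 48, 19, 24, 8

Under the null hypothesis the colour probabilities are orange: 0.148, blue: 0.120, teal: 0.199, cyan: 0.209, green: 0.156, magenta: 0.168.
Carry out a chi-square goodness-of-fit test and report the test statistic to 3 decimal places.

50.456

Expected counts E_i = n·p_i: 111×0.148 = 16.428, 111×0.120 = 13.32, 111×0.199 = 22.089, 111×0.209 = 23.199, 111×0.156 = 17.316, 111×0.168 = 18.648.
cat          O        E   (O−E)²/E
orange       6   16.428     6.6194
blue         6    13.32     4.0227
teal        48   22.089    30.3943
cyan        19   23.199     0.7600
green       24   17.316     2.5800
magenta      8   18.648     6.0800
Sum = 50.456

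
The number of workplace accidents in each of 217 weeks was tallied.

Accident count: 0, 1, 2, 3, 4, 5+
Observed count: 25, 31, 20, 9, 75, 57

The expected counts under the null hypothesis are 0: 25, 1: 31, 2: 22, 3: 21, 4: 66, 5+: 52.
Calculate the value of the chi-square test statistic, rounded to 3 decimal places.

cat         O        E   (O−E)²/E
0          25       25     0.0000
1          31       31     0.0000
2          20       22     0.1818
3           9       21     6.8571
4          75       66     1.2273
5+         57       52     0.4808
Sum = 8.747

8.747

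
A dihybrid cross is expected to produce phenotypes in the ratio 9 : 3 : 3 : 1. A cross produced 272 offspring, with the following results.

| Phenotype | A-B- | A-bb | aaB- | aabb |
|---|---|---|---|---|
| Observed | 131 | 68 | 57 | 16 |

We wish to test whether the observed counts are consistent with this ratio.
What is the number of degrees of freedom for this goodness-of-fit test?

3

There are k = 4 categories and no parameters were estimated from the data, so df = 4 − 1 = 3.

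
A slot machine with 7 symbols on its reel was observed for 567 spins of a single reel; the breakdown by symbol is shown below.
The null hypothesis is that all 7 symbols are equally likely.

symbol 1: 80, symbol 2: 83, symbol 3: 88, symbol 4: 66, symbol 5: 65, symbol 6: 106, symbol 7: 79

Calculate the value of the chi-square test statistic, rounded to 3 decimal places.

14.370

Expected count for each of the 7 categories: 567/7 = 81.
χ² = (80−81)²/81 + (83−81)²/81 + (88−81)²/81 + (66−81)²/81 + (65−81)²/81 + (106−81)²/81 + (79−81)²/81
   = 0.0123 + 0.0494 + 0.6049 + 2.7778 + 3.1605 + 7.7160 + 0.0494
Sum = 14.370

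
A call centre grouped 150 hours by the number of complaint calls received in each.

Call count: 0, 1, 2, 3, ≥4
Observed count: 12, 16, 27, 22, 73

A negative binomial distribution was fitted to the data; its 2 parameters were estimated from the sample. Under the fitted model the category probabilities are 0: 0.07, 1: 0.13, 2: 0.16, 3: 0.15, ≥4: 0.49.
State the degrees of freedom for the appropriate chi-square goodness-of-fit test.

There are k = 5 categories and 2 parameters estimated from the data, so df = 5 − 1 − 2 = 2.

2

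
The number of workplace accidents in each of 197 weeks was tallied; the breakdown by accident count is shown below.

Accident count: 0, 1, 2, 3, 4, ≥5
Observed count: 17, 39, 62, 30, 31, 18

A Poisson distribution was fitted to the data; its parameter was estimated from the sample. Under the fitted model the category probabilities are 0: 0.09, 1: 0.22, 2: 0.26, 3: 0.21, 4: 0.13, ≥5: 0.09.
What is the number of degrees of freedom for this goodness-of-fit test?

4

There are k = 6 categories and 1 parameter estimated from the data, so df = 6 − 1 − 1 = 4.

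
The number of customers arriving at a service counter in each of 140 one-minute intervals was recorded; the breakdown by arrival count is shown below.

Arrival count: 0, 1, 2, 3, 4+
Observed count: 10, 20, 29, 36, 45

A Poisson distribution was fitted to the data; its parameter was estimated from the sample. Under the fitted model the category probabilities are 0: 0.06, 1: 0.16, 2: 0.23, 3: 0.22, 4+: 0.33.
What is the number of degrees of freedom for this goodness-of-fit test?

There are k = 5 categories and 1 parameter estimated from the data, so df = 5 − 1 − 1 = 3.

3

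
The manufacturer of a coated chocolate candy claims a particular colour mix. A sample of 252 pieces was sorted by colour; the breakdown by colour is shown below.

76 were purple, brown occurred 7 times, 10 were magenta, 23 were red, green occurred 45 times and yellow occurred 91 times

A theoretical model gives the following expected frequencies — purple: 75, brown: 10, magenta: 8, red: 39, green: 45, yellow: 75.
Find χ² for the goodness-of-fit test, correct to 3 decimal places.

cat          O        E   (O−E)²/E
purple      76       75     0.0133
brown        7       10     0.9000
magenta     10        8     0.5000
red         23       39     6.5641
green       45       45     0.0000
yellow      91       75     3.4133
Sum = 11.391

11.391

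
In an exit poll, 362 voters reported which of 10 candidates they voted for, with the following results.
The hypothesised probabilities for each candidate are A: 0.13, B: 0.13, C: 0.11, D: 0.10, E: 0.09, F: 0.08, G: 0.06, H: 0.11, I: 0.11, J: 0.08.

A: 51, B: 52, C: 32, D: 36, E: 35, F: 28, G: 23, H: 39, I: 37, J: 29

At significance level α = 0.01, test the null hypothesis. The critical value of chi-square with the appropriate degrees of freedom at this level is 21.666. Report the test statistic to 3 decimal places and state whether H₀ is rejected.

2.889; do not reject

Expected counts E_i = n·p_i: 362×0.13 = 47.06, 362×0.13 = 47.06, 362×0.11 = 39.82, 362×0.10 = 36.2, 362×0.09 = 32.58, 362×0.08 = 28.96, 362×0.06 = 21.72, 362×0.11 = 39.82, 362×0.11 = 39.82, 362×0.08 = 28.96.
A: (51 − 47.06)²/47.06 = 15.5236/47.06 = 0.3299
B: (52 − 47.06)²/47.06 = 24.4036/47.06 = 0.5186
C: (32 − 39.82)²/39.82 = 61.1524/39.82 = 1.5357
D: (36 − 36.2)²/36.2 = 0.04/36.2 = 0.0011
E: (35 − 32.58)²/32.58 = 5.8564/32.58 = 0.1798
F: (28 − 28.96)²/28.96 = 0.9216/28.96 = 0.0318
G: (23 − 21.72)²/21.72 = 1.6384/21.72 = 0.0754
H: (39 − 39.82)²/39.82 = 0.6724/39.82 = 0.0169
I: (37 − 39.82)²/39.82 = 7.9524/39.82 = 0.1997
J: (29 − 28.96)²/28.96 = 0.0016/28.96 = 0.0001
Sum = 2.889
df = 9. Since 2.889 < 21.666, we do not reject H₀.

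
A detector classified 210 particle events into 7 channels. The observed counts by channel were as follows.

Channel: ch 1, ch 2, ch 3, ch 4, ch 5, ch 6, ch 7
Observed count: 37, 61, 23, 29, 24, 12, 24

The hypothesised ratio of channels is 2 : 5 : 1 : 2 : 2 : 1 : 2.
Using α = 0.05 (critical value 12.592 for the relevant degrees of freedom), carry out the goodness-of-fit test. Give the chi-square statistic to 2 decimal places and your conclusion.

11.30; do not reject

Ratio total = 15. Expected counts: 210×2/15 = 28, 210×5/15 = 70, 210×1/15 = 14, 210×2/15 = 28, 210×2/15 = 28, 210×1/15 = 14, 210×2/15 = 28.
ch 1: (37 − 28)²/28 = 81/28 = 2.893
ch 2: (61 − 70)²/70 = 81/70 = 1.157
ch 3: (23 − 14)²/14 = 81/14 = 5.786
ch 4: (29 − 28)²/28 = 1/28 = 0.036
ch 5: (24 − 28)²/28 = 16/28 = 0.571
ch 6: (12 − 14)²/14 = 4/14 = 0.286
ch 7: (24 − 28)²/28 = 16/28 = 0.571
Sum = 11.30
df = 6. Since 11.30 < 12.592, we do not reject H₀.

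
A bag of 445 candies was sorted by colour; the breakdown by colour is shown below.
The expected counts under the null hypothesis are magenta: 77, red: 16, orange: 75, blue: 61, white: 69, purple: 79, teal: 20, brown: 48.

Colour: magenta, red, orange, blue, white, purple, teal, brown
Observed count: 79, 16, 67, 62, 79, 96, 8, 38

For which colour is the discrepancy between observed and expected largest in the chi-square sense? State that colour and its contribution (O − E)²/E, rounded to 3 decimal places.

magenta: (79 − 77)²/77 = 4/77 = 0.0519
red: (16 − 16)²/16 = 0/16 = 0.0000
orange: (67 − 75)²/75 = 64/75 = 0.8533
blue: (62 − 61)²/61 = 1/61 = 0.0164
white: (79 − 69)²/69 = 100/69 = 1.4493
purple: (96 − 79)²/79 = 289/79 = 3.6582
teal: (8 − 20)²/20 = 144/20 = 7.2000
brown: (38 − 48)²/48 = 100/48 = 2.0833
The largest term is for teal: 7.200.

teal, 7.200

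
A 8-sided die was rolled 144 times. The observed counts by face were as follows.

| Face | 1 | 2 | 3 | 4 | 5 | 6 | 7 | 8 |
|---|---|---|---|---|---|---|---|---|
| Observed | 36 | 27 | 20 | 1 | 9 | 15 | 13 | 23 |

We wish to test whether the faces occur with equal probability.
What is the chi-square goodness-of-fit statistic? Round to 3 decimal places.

46.556

Expected count for each of the 8 categories: 144/8 = 18.
cat         O        E   (O−E)²/E
1          36       18    18.0000
2          27       18     4.5000
3          20       18     0.2222
4           1       18    16.0556
5           9       18     4.5000
6          15       18     0.5000
7          13       18     1.3889
8          23       18     1.3889
Sum = 46.556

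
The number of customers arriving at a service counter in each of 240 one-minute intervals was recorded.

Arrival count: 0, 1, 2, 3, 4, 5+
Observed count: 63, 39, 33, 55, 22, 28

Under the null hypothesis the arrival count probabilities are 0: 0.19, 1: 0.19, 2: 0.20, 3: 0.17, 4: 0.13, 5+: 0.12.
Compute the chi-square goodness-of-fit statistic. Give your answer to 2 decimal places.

19.96

Expected counts E_i = n·p_i: 240×0.19 = 45.6, 240×0.19 = 45.6, 240×0.20 = 48, 240×0.17 = 40.8, 240×0.13 = 31.2, 240×0.12 = 28.8.
0: (63 − 45.6)²/45.6 = 302.76/45.6 = 6.639
1: (39 − 45.6)²/45.6 = 43.56/45.6 = 0.955
2: (33 − 48)²/48 = 225/48 = 4.688
3: (55 − 40.8)²/40.8 = 201.64/40.8 = 4.942
4: (22 − 31.2)²/31.2 = 84.64/31.2 = 2.713
5+: (28 − 28.8)²/28.8 = 0.64/28.8 = 0.022
Sum = 19.96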